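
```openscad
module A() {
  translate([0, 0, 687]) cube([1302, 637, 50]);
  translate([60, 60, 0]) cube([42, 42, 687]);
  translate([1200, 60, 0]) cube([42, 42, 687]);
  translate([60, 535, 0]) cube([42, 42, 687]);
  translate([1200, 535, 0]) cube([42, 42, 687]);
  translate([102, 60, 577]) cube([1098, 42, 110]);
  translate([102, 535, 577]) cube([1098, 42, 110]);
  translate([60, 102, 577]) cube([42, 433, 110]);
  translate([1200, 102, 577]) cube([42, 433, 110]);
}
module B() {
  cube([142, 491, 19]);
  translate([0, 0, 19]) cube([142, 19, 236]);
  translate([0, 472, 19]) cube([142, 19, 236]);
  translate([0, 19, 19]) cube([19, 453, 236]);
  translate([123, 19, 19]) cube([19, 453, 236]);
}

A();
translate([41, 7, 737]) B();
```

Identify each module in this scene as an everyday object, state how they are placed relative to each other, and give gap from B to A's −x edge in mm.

The open box's min-x is at 41; the table's min-x is 0; gap = 41 mm.

A is a table. B is an open box. The open box is on top of the table. The gap from the open box to the table's −x edge is 41 mm.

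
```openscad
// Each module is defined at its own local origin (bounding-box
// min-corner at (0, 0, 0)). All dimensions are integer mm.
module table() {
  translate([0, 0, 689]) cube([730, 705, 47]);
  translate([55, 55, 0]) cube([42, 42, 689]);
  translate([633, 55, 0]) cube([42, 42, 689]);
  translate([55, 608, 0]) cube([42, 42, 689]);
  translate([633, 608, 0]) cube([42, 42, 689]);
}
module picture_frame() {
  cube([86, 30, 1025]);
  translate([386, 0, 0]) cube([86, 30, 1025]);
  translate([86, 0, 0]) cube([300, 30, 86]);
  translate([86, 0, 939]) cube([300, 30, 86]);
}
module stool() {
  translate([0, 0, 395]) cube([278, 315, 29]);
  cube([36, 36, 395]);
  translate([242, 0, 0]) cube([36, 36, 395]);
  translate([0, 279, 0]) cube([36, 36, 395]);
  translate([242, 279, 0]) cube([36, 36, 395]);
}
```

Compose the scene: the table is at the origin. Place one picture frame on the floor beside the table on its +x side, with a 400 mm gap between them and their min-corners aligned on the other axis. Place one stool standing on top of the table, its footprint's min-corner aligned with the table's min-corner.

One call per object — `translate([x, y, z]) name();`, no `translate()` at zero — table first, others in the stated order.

table();
translate([1130, 0, 0]) picture_frame();
translate([0, 0, 736]) stool();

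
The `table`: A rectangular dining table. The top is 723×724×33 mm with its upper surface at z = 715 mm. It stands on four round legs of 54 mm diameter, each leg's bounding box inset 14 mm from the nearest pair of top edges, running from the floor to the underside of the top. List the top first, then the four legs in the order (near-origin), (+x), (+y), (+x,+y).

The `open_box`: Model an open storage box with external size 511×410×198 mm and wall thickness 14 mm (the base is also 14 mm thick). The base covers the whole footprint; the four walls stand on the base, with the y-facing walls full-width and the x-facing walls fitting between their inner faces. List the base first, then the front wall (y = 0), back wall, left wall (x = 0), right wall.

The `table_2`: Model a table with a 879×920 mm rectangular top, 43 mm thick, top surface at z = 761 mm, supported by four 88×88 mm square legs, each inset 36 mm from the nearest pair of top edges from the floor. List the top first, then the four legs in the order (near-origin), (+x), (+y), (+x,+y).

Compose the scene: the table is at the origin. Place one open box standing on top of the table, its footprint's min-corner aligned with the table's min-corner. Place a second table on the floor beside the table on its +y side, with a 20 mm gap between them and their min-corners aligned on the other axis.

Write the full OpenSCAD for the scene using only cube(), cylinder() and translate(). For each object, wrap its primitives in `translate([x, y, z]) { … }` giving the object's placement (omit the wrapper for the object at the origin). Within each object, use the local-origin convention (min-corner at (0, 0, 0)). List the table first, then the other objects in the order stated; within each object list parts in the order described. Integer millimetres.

translate([0, 0, 682]) cube([723, 724, 33]);
translate([41, 41, 0]) cylinder(h = 682, r = 27);
translate([682, 41, 0]) cylinder(h = 682, r = 27);
translate([41, 683, 0]) cylinder(h = 682, r = 27);
translate([682, 683, 0]) cylinder(h = 682, r = 27);
translate([0, 0, 715]) {
  cube([511, 410, 14]);
  translate([0, 0, 14]) cube([511, 14, 184]);
  translate([0, 396, 14]) cube([511, 14, 184]);
  translate([0, 14, 14]) cube([14, 382, 184]);
  translate([497, 14, 14]) cube([14, 382, 184]);
}
translate([0, 744, 0]) {
  translate([0, 0, 718]) cube([879, 920, 43]);
  translate([36, 36, 0]) cube([88, 88, 718]);
  translate([755, 36, 0]) cube([88, 88, 718]);
  translate([36, 796, 0]) cube([88, 88, 718]);
  translate([755, 796, 0]) cube([88, 88, 718]);
}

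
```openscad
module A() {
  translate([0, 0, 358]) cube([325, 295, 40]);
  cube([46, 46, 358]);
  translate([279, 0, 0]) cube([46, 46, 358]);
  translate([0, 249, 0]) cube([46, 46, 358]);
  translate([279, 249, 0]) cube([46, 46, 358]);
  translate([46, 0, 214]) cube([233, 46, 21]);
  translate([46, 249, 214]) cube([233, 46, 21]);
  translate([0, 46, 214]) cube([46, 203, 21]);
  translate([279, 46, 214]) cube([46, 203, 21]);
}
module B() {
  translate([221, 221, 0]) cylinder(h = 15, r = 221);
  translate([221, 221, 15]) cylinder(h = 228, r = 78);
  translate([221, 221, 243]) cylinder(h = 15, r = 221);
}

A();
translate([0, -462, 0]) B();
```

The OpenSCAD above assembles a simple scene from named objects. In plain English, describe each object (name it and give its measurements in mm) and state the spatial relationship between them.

A is a four-legged stool. The seat is 325×295 mm, 40 mm thick, top at z = 398 mm. It stands on four square legs, each 46×46 mm in cross-section, from z = 0 to the seat underside, each flush with a corner of the seat. Four stretchers, 46 mm wide and 21 mm tall, connect adjacent legs with their undersides at z = 214 mm, each running between the inner faces of the legs it joins and aligned with the legs' outer faces on the other axis.

B is a spool: two coaxial disc flanges of radius 221 mm and thickness 15 mm, joined by a core cylinder of radius 78 mm and height 228 mm. The lower flange rests on z = 0 and the three cylinders share a vertical axis.

The spool is on the floor beside the stool on its −y side.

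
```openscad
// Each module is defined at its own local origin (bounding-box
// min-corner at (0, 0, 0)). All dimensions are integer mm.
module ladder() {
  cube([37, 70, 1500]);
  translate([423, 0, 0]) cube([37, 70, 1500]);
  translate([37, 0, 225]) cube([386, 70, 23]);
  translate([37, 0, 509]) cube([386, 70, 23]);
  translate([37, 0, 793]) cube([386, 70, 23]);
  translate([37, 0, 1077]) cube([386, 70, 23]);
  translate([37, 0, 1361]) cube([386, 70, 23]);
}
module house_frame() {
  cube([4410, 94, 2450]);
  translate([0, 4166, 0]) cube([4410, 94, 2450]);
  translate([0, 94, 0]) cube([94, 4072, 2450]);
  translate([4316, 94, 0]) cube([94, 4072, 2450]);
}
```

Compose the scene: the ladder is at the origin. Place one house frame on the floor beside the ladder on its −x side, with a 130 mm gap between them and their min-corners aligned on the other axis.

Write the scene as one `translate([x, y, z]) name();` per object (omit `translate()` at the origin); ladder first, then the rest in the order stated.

ladder();
translate([-4540, 0, 0]) house_frame();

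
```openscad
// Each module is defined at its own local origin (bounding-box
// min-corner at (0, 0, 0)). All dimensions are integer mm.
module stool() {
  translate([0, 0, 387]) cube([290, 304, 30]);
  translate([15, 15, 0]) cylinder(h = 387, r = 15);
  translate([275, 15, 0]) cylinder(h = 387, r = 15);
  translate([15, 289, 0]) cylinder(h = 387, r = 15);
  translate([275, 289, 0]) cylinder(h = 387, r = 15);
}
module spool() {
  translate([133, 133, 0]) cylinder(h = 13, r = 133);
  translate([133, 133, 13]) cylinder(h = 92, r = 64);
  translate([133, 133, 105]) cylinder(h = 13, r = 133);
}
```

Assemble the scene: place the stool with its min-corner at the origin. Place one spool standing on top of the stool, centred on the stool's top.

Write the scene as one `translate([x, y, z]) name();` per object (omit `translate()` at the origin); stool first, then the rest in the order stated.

stool();
translate([12, 19, 417]) spool();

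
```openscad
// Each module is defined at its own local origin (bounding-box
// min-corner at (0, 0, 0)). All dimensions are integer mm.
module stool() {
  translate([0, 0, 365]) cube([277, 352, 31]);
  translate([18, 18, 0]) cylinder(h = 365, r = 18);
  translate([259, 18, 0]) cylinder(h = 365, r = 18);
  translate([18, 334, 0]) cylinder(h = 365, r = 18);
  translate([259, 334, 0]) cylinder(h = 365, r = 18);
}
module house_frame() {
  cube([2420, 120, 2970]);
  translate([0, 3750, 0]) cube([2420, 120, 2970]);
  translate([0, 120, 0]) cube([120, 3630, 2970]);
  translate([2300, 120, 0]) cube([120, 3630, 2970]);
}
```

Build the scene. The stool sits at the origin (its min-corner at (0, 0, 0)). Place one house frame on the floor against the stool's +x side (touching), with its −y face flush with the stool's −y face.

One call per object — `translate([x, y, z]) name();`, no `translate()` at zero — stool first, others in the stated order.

stool();
translate([277, 0, 0]) house_frame();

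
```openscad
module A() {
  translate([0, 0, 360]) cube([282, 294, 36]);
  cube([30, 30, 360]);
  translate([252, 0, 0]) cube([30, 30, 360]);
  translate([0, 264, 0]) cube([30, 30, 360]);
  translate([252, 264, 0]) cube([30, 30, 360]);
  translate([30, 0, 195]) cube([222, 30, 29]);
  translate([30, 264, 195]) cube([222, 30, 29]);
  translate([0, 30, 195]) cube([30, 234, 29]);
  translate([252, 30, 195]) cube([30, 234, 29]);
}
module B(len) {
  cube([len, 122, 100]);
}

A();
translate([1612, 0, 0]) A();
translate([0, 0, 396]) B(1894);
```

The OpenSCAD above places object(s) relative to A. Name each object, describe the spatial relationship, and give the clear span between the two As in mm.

Second stool starts at x = 1612; first ends at x = 282; clear span = 1612 − 282 = 1330 mm.

A is a stool. B is a beam. A beam spans the tops of two stools. The clear span between the two stools is 1330 mm.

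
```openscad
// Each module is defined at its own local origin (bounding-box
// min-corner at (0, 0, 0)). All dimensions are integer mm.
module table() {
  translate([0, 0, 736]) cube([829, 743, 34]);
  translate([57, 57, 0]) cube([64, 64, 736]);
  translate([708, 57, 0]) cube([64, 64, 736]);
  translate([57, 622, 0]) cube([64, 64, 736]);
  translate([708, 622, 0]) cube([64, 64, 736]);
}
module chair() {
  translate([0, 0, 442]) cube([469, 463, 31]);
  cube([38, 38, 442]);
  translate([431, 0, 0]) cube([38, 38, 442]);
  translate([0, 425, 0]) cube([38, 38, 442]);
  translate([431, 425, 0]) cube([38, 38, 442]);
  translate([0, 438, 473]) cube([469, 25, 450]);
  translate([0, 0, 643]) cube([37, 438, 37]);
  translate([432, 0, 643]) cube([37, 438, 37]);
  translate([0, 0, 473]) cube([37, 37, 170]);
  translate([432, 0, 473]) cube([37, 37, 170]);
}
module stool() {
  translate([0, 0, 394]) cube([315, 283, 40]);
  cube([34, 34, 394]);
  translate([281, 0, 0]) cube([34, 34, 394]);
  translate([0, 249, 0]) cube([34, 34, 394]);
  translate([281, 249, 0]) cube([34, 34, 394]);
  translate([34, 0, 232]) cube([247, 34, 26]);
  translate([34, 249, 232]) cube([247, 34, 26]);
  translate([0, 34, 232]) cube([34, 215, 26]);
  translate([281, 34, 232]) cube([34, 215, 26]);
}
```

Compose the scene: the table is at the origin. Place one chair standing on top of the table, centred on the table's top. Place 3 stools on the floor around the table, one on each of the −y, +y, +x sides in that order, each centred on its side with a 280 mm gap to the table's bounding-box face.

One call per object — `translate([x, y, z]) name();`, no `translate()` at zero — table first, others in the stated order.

table();
translate([180, 140, 770]) chair();
translate([257, -563, 0]) stool();
translate([257, 1023, 0]) stool();
translate([1109, 230, 0]) stool();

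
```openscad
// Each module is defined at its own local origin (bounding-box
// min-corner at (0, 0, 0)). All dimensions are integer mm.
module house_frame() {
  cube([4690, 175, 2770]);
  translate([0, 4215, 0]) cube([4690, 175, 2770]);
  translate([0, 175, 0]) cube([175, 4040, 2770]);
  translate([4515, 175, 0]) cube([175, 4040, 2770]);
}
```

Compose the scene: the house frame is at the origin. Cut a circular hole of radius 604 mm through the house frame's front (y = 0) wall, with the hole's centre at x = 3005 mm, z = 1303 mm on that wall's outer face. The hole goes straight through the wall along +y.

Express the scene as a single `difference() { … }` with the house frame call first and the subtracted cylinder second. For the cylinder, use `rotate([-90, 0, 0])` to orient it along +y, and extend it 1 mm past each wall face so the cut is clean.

difference() {
  house_frame();
  translate([3005, -1, 1303]) rotate([-90, 0, 0]) cylinder(h = 177, r = 604);
}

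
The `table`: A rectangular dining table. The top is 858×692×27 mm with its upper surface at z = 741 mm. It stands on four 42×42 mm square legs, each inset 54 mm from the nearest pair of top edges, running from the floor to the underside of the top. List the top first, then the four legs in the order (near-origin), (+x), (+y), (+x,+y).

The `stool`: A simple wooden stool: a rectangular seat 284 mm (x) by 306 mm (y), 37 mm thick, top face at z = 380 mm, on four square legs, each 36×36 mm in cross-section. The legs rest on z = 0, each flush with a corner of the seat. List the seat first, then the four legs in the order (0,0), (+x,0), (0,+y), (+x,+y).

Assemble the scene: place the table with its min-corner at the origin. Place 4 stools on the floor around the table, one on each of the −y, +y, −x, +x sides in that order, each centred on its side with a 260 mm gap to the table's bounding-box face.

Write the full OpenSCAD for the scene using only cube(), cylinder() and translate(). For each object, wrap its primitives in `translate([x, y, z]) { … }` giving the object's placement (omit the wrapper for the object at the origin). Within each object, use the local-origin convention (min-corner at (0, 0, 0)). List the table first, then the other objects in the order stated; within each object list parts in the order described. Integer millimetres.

translate([0, 0, 714]) cube([858, 692, 27]);
translate([54, 54, 0]) cube([42, 42, 714]);
translate([762, 54, 0]) cube([42, 42, 714]);
translate([54, 596, 0]) cube([42, 42, 714]);
translate([762, 596, 0]) cube([42, 42, 714]);
translate([287, -566, 0]) {
  translate([0, 0, 343]) cube([284, 306, 37]);
  cube([36, 36, 343]);
  translate([248, 0, 0]) cube([36, 36, 343]);
  translate([0, 270, 0]) cube([36, 36, 343]);
  translate([248, 270, 0]) cube([36, 36, 343]);
}
translate([287, 952, 0]) {
  translate([0, 0, 343]) cube([284, 306, 37]);
  cube([36, 36, 343]);
  translate([248, 0, 0]) cube([36, 36, 343]);
  translate([0, 270, 0]) cube([36, 36, 343]);
  translate([248, 270, 0]) cube([36, 36, 343]);
}
translate([-544, 193, 0]) {
  translate([0, 0, 343]) cube([284, 306, 37]);
  cube([36, 36, 343]);
  translate([248, 0, 0]) cube([36, 36, 343]);
  translate([0, 270, 0]) cube([36, 36, 343]);
  translate([248, 270, 0]) cube([36, 36, 343]);
}
translate([1118, 193, 0]) {
  translate([0, 0, 343]) cube([284, 306, 37]);
  cube([36, 36, 343]);
  translate([248, 0, 0]) cube([36, 36, 343]);
  translate([0, 270, 0]) cube([36, 36, 343]);
  translate([248, 270, 0]) cube([36, 36, 343]);
}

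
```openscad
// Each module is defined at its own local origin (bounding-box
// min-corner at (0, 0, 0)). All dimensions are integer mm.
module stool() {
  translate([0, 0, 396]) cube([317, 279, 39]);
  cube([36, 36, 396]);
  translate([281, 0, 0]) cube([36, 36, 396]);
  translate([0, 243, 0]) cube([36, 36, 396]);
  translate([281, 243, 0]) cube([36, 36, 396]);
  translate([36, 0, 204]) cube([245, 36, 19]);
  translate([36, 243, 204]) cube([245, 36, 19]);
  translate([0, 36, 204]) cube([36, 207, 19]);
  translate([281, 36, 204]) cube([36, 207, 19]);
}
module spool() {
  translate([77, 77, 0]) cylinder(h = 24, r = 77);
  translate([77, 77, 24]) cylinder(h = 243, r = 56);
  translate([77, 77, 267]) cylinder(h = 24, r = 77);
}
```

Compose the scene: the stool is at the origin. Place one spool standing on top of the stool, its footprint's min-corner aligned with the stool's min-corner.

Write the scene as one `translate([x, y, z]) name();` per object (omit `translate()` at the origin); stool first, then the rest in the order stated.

stool();
translate([0, 0, 435]) spool();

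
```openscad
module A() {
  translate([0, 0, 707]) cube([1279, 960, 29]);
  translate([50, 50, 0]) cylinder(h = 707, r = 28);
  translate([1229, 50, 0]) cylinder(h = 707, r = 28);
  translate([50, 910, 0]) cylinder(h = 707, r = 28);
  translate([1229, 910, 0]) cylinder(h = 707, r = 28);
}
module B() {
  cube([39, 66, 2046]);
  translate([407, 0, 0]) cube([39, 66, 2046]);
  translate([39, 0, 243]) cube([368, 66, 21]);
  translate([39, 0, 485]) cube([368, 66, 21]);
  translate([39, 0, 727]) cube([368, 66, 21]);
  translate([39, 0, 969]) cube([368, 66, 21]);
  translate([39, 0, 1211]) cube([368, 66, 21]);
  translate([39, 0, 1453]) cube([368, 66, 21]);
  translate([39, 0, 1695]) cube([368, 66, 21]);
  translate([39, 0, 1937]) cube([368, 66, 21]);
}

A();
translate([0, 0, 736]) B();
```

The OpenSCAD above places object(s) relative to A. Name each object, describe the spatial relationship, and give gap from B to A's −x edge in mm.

The ladder's min-x is at 0; the table's min-x is 0; gap = 0 mm.

A is a table. B is a ladder. The ladder is on top of the table. The gap from the ladder to the table's −x edge is 0 mm.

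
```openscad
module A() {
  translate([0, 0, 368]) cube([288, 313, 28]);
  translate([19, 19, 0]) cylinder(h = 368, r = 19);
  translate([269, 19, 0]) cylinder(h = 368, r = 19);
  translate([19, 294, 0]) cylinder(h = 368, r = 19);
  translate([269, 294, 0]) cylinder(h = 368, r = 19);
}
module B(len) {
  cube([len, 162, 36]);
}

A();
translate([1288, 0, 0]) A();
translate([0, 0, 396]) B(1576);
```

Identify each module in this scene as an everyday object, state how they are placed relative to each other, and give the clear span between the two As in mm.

A is a stool. B is a beam. A beam spans the tops of two stools. The clear span between the two stools is 1000 mm.

Second stool starts at x = 1288; first ends at x = 288; clear span = 1288 − 288 = 1000 mm.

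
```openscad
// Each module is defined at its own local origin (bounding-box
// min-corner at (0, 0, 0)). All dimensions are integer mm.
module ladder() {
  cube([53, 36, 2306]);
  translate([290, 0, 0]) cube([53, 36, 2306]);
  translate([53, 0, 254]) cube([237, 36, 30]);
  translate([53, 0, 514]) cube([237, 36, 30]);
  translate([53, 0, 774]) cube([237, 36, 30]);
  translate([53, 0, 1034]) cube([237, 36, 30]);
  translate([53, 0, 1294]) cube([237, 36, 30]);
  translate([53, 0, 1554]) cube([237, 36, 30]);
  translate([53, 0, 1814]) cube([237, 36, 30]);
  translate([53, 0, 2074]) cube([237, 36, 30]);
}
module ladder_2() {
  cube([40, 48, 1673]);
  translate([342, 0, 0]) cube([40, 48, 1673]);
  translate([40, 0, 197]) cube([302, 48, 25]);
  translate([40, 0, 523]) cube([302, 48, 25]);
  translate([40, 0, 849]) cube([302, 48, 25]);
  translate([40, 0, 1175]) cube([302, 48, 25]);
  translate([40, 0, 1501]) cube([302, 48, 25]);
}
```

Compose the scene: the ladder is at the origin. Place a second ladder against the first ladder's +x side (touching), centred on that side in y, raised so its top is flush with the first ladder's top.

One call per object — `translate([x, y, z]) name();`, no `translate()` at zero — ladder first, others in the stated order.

ladder();
translate([343, -6, 633]) ladder_2();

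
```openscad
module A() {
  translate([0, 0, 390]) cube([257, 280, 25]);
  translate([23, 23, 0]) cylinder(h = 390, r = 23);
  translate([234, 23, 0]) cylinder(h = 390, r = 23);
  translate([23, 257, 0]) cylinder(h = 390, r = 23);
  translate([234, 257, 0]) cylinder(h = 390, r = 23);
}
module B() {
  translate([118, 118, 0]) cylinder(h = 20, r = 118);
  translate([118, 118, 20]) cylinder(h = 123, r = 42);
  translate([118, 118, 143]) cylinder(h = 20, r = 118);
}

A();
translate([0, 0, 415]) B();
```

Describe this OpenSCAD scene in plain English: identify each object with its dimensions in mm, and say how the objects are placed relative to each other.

A is a simple wooden stool: a rectangular seat 257 mm (x) by 280 mm (y), 25 mm thick, top face at z = 415 mm, on four round legs, each 46 mm in diameter. The legs rest on z = 0, each leg's axis is inset half a diameter from the nearest pair of seat edges (so the leg's bounding box is flush with the corner).

B is a spool: two coaxial disc flanges of radius 118 mm and thickness 20 mm, joined by a core cylinder of radius 42 mm and height 123 mm. The lower flange rests on z = 0 and the three cylinders share a vertical axis.

The spool is on top of the stool.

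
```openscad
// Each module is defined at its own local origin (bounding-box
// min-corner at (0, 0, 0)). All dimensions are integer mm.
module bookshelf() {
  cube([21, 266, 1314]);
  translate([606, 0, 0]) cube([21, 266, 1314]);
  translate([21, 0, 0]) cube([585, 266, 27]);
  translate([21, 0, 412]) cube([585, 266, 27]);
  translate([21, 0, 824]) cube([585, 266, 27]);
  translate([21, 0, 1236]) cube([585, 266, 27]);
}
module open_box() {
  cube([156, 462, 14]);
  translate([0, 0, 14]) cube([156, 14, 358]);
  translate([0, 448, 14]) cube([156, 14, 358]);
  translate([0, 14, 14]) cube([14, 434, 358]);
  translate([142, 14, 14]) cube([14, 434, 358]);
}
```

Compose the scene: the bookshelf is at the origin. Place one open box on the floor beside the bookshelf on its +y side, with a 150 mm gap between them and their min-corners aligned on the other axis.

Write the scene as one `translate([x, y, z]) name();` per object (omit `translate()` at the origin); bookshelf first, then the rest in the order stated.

bookshelf();
translate([0, 416, 0]) open_box();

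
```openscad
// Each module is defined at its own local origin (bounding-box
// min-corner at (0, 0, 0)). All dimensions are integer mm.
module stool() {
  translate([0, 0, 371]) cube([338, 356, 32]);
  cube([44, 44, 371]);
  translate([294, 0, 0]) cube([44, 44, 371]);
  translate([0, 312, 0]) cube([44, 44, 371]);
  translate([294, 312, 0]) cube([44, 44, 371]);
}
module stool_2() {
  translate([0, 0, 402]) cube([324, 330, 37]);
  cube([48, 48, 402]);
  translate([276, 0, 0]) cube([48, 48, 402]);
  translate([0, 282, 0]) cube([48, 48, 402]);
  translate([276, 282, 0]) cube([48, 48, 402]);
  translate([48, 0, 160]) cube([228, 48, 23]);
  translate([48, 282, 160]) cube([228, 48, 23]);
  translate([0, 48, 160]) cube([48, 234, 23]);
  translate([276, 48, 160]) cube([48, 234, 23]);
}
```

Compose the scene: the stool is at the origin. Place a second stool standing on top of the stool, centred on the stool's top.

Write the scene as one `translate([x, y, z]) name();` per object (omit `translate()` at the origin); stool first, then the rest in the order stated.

stool();
translate([7, 13, 403]) stool_2();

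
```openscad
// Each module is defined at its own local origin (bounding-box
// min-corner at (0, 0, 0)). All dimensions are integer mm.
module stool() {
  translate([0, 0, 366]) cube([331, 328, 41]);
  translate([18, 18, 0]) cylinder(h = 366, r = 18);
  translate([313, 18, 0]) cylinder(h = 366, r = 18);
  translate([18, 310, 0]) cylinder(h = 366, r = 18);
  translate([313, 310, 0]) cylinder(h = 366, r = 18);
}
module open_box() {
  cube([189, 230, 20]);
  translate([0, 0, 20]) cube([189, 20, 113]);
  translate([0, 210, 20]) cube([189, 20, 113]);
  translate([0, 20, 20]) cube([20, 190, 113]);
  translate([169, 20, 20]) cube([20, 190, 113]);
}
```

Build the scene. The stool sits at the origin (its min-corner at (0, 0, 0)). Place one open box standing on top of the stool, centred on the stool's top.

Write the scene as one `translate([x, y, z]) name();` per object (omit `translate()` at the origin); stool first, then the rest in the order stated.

stool();
translate([71, 49, 407]) open_box();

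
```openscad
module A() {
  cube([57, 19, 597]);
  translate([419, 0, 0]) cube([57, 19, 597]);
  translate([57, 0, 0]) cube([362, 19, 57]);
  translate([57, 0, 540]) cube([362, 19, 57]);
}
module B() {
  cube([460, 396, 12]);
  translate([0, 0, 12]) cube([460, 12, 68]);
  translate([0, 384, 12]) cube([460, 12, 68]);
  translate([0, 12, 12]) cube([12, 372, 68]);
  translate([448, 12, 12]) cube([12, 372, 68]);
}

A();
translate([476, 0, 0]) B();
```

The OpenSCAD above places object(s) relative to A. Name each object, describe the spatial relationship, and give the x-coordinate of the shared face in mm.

The picture frame's +x face and the open box's −x face are both at x = 476 mm.

A is a picture frame. B is an open box. The open box is against the picture frame's +x side, with their −y faces flush. The x-coordinate of the shared face is 476 mm.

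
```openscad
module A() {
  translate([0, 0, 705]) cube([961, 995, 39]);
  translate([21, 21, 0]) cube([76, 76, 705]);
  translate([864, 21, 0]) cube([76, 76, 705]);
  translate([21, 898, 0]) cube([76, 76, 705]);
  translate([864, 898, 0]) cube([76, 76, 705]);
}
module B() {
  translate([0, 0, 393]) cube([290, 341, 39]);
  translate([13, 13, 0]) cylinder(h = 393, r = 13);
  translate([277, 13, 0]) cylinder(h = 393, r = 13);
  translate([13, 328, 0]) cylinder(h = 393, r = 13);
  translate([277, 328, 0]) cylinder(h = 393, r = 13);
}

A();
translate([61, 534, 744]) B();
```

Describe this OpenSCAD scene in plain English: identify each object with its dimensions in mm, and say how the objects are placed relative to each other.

A is a table with a 961×995 mm rectangular top, 39 mm thick, top surface at z = 744 mm, supported by four 76×76 mm square legs, each inset 21 mm from the nearest pair of top edges, running from the floor.

B is a simple wooden stool: a rectangular seat 290 mm (x) by 341 mm (y), 39 mm thick, top face at z = 432 mm, on four round legs, each 26 mm in diameter. The legs rest on z = 0, each leg's axis is inset half a diameter from the nearest pair of seat edges (so the leg's bounding box is flush with the corner).

The stool is on top of the table.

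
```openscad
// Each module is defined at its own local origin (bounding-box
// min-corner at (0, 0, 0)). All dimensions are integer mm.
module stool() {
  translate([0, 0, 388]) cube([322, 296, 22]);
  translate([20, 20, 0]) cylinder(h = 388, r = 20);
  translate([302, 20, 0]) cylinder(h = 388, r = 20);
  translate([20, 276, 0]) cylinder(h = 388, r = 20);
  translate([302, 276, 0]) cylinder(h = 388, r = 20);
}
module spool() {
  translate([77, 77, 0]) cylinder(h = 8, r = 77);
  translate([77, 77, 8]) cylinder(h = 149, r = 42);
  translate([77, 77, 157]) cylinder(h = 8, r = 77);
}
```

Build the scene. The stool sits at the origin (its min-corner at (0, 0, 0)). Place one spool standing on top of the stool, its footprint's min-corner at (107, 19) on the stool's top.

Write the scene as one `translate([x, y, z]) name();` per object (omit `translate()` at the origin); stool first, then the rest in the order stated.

stool();
translate([107, 19, 410]) spool();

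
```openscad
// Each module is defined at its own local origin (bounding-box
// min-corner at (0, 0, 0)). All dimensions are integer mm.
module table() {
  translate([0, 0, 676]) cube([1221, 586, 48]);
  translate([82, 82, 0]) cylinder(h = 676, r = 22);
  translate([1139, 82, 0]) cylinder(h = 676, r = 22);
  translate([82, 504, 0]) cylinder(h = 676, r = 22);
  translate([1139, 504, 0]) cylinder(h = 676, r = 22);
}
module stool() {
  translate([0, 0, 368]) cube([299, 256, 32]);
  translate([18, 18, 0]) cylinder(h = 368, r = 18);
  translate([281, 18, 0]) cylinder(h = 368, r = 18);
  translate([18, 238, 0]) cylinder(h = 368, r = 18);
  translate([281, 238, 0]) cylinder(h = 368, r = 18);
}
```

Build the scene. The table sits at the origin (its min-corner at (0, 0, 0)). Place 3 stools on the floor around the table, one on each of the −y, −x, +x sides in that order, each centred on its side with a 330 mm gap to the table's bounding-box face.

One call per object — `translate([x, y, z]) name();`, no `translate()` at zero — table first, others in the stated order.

table();
translate([461, -586, 0]) stool();
translate([-629, 165, 0]) stool();
translate([1551, 165, 0]) stool();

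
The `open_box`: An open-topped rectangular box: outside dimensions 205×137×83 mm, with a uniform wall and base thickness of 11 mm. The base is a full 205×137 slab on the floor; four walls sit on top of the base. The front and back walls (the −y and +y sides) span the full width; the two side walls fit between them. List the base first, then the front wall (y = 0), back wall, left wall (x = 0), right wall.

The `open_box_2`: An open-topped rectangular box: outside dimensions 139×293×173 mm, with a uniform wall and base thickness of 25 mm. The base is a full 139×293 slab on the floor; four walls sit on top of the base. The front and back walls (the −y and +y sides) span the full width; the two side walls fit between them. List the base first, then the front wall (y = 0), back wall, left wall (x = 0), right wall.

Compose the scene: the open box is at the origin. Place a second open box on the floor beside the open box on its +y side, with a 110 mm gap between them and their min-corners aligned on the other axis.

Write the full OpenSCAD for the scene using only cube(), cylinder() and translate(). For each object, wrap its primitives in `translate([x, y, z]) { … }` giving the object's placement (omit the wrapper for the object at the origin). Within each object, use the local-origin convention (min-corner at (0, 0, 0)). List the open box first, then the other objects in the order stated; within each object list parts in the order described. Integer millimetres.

cube([205, 137, 11]);
translate([0, 0, 11]) cube([205, 11, 72]);
translate([0, 126, 11]) cube([205, 11, 72]);
translate([0, 11, 11]) cube([11, 115, 72]);
translate([194, 11, 11]) cube([11, 115, 72]);
translate([0, 247, 0]) {
  cube([139, 293, 25]);
  translate([0, 0, 25]) cube([139, 25, 148]);
  translate([0, 268, 25]) cube([139, 25, 148]);
  translate([0, 25, 25]) cube([25, 243, 148]);
  translate([114, 25, 25]) cube([25, 243, 148]);
}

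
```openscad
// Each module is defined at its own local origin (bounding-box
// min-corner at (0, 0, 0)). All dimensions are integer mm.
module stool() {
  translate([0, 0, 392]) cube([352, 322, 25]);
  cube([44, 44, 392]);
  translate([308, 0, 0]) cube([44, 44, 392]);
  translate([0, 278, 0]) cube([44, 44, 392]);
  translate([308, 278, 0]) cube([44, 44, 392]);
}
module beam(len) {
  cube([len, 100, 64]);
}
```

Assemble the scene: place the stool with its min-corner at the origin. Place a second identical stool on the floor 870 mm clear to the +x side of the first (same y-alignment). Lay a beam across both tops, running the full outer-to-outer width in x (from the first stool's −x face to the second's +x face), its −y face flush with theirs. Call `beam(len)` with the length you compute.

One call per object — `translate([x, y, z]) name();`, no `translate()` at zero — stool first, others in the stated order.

stool();
translate([1222, 0, 0]) stool();
translate([0, 0, 417]) beam(1574);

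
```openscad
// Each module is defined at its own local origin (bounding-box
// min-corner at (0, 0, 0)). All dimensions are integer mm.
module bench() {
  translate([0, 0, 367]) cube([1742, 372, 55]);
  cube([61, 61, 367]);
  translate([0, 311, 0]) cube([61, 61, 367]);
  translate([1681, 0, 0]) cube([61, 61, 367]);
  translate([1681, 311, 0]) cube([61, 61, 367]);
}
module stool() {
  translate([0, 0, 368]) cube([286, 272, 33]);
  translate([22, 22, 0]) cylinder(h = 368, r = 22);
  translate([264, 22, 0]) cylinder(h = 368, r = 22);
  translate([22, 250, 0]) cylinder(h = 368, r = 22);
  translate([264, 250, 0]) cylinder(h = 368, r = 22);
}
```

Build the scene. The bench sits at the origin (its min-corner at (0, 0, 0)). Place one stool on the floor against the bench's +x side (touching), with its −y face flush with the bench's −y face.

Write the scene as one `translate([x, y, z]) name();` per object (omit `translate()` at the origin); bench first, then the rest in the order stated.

bench();
translate([1742, 0, 0]) stool();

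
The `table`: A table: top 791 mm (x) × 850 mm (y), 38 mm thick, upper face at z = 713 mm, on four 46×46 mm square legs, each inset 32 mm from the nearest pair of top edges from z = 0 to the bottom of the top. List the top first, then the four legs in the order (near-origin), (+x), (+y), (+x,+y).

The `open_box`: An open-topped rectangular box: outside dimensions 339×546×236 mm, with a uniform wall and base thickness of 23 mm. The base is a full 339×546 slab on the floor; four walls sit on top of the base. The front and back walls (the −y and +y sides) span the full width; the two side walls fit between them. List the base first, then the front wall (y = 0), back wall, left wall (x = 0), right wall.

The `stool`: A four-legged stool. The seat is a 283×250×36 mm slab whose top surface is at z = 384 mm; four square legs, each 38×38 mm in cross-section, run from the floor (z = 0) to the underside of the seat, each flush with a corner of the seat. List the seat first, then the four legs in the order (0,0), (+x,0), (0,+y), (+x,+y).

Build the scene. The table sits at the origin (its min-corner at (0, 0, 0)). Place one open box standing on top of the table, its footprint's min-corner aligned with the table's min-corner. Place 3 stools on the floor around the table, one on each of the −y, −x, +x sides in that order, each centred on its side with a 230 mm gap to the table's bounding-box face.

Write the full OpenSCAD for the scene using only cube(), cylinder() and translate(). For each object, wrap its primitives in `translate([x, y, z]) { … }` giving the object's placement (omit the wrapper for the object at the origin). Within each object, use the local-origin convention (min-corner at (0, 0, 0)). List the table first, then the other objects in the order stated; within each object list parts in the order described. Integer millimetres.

translate([0, 0, 675]) cube([791, 850, 38]);
translate([32, 32, 0]) cube([46, 46, 675]);
translate([713, 32, 0]) cube([46, 46, 675]);
translate([32, 772, 0]) cube([46, 46, 675]);
translate([713, 772, 0]) cube([46, 46, 675]);
translate([0, 0, 713]) {
  cube([339, 546, 23]);
  translate([0, 0, 23]) cube([339, 23, 213]);
  translate([0, 523, 23]) cube([339, 23, 213]);
  translate([0, 23, 23]) cube([23, 500, 213]);
  translate([316, 23, 23]) cube([23, 500, 213]);
}
translate([254, -480, 0]) {
  translate([0, 0, 348]) cube([283, 250, 36]);
  cube([38, 38, 348]);
  translate([245, 0, 0]) cube([38, 38, 348]);
  translate([0, 212, 0]) cube([38, 38, 348]);
  translate([245, 212, 0]) cube([38, 38, 348]);
}
translate([-513, 300, 0]) {
  translate([0, 0, 348]) cube([283, 250, 36]);
  cube([38, 38, 348]);
  translate([245, 0, 0]) cube([38, 38, 348]);
  translate([0, 212, 0]) cube([38, 38, 348]);
  translate([245, 212, 0]) cube([38, 38, 348]);
}
translate([1021, 300, 0]) {
  translate([0, 0, 348]) cube([283, 250, 36]);
  cube([38, 38, 348]);
  translate([245, 0, 0]) cube([38, 38, 348]);
  translate([0, 212, 0]) cube([38, 38, 348]);
  translate([245, 212, 0]) cube([38, 38, 348]);
}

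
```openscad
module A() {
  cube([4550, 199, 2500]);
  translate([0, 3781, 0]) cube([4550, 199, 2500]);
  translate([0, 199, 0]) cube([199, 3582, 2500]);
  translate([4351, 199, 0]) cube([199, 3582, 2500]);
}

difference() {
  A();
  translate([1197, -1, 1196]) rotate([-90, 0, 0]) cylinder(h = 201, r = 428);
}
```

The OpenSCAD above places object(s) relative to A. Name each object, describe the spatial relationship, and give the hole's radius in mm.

The subtracted cylinder has r = 428 mm.

A is a house frame. The house frame has a circular hole through its front wall. The hole's radius is 428 mm.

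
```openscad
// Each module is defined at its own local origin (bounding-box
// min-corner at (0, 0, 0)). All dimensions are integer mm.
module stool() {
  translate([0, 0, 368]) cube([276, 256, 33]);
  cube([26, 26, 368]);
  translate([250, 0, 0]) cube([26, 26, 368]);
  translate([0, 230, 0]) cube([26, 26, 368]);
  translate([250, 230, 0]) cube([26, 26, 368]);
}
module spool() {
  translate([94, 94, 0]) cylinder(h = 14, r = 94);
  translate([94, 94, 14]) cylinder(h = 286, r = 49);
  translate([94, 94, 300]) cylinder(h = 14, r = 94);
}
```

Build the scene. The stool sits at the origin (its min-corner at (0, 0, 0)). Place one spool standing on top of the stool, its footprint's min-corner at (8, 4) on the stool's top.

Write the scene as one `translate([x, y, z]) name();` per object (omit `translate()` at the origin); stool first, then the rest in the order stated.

stool();
translate([8, 4, 401]) spool();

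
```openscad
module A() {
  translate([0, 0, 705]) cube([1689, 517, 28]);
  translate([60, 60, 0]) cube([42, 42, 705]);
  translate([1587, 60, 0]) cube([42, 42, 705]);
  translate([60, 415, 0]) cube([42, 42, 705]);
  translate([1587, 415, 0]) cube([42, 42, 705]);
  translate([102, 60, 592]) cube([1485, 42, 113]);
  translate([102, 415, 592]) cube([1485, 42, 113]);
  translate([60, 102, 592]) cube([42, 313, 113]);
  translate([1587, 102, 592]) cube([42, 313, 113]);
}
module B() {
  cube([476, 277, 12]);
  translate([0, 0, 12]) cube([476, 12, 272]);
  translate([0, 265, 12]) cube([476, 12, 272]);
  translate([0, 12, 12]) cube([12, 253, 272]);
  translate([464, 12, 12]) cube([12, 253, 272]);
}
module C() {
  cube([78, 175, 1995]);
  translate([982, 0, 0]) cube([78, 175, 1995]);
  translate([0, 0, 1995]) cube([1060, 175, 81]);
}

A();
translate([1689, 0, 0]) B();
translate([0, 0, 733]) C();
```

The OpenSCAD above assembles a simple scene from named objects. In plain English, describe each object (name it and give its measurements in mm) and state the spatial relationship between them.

A is a rectangular dining table. The top is 1689×517×28 mm with its upper surface at z = 733 mm. It stands on four 42×42 mm square legs, each inset 60 mm from the nearest pair of top edges, running from the floor to the underside of the top. Four apron rails, 42 mm thick and 113 mm tall, run between adjacent legs with their top edges flush with the underside of the top and their outer faces flush with the legs' outer faces.

B is an open storage box with external size 476×277×284 mm and wall thickness 12 mm (the base is also 12 mm thick). The base covers the whole footprint; the four walls stand on the base, with the y-facing walls full-width and the x-facing walls fitting between their inner faces.

C is a rectangular door frame: two vertical jambs of 78×175 mm section, 1995 mm tall, with a clear opening 904 mm wide between their inner faces. A header 81 mm tall and 175 mm deep lies on top of the jambs and spans the full outside width.

The open box is against the table's +x side, with their −y faces flush. The door frame is on top of the table.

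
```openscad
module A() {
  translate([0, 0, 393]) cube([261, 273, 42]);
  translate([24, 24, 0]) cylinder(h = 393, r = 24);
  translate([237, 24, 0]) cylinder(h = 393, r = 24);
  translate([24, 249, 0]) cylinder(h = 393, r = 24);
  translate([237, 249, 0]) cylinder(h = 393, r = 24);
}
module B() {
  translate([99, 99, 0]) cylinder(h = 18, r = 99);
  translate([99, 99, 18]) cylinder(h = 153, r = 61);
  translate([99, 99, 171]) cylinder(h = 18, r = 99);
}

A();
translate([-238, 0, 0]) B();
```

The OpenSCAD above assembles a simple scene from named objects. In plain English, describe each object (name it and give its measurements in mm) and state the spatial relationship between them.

A is a simple wooden stool: a rectangular seat 261 mm (x) by 273 mm (y), 42 mm thick, top face at z = 435 mm, on four round legs, each 48 mm in diameter. The legs rest on z = 0, each leg's axis is inset half a diameter from the nearest pair of seat edges (so the leg's bounding box is flush with the corner).

B is a spool: two coaxial disc flanges of radius 99 mm and thickness 18 mm, joined by a core cylinder of radius 61 mm and height 153 mm. The lower flange rests on z = 0 and the three cylinders share a vertical axis.

The spool is on the floor beside the stool on its −x side.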